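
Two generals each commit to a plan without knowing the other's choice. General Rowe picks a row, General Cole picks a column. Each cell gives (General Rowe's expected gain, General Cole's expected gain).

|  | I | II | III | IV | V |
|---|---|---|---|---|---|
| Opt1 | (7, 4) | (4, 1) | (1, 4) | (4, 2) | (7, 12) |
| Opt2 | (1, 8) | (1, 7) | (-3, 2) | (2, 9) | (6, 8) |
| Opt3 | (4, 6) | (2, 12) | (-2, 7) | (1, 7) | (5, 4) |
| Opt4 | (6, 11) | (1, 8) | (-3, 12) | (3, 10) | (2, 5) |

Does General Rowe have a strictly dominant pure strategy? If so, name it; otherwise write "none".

Opt1 vs Opt2: I: 7>1, II: 4>1, III: 1>-3, IV: 4>2, V: 7>6.
Opt1 vs Opt3: I: 7>4, II: 4>2, III: 1>-2, IV: 4>1, V: 7>5.
Opt1 vs Opt4: I: 7>6, II: 4>1, III: 1>-3, IV: 4>3, V: 7>2.
Opt1 strictly beats every other strategy against every opponent action, so it is strictly dominant.

Opt1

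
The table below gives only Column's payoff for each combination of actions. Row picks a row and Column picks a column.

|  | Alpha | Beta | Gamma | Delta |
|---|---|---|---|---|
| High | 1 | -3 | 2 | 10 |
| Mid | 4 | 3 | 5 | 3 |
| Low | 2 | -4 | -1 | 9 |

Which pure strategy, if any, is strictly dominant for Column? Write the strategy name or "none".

Alpha fails to dominate Gamma at High (1<2).
Beta fails to dominate Alpha at High (-3<1).
Gamma fails to dominate Alpha at Low (-1<2).
Delta fails to dominate Alpha at Mid (3<4).
No single strategy dominates all the others.

none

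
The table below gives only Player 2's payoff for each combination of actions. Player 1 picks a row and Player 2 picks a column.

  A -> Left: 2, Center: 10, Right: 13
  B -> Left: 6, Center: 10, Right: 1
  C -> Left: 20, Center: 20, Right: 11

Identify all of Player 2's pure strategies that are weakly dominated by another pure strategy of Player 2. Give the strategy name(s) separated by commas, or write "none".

Left

Center weakly dominates Left — A: 10>2, B: 10>6, C: 20=20.
Nothing dominates Center: Left at A (10>2); Right at B (10>1).
Nothing dominates Right: Left at A (13>2); Center at A (13>10).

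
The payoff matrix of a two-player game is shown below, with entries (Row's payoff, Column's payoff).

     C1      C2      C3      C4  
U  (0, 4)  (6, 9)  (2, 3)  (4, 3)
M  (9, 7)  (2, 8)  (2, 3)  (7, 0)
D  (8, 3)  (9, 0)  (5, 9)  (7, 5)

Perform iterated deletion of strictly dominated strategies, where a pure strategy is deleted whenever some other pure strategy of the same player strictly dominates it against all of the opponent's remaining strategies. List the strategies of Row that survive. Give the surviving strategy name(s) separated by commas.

Row U is eliminated: D beats it against every remaining column (C1: 8>0, C2: 9>6, C3: 5>2, C4: 7>4).
Column's strategy C4 is strictly dominated by C3 (M: 3>0, D: 9>5) and is removed.
Among the remaining strategies, none is strictly dominated by another pure strategy of the same player, so the elimination stops.
Surviving strategies — Row: {M, D}; Column: {C1, C2, C3}.

M, D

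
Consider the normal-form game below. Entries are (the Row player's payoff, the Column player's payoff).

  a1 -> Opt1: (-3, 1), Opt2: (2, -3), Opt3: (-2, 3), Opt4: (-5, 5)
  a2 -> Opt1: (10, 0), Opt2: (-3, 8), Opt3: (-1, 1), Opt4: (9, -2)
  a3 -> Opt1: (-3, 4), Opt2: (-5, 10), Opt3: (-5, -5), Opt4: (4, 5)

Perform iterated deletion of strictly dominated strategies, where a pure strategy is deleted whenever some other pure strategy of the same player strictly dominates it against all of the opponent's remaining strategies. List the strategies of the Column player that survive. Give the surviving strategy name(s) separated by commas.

Row a3 is eliminated: a2 beats it against every remaining column (Opt1: 10>-3, Opt2: -3>-5, Opt3: -1>-5, Opt4: 9>4).
For the Column player, Opt3 strictly dominates Opt1 on the remaining rows (a1: 3>1, a2: 1>0); eliminate Opt1.
Among the remaining strategies, none is strictly dominated by another pure strategy of the same player, so the elimination stops.
Surviving strategies — the Row player: {a1, a2}; the Column player: {Opt2, Opt3, Opt4}.

Opt2, Opt3, Opt4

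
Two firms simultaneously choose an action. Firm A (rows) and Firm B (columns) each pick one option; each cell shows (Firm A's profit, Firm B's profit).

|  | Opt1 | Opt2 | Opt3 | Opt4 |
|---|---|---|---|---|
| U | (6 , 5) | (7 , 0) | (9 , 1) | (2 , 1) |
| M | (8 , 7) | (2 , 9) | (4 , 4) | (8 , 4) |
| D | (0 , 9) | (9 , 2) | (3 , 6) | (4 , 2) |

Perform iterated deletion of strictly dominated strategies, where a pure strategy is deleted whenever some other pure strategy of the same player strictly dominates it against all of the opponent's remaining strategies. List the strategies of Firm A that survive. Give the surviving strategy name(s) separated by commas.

Firm B's strategy Opt3 is strictly dominated by Opt1 (U: 5>1, M: 7>4, D: 9>6) and is removed.
Column Opt4 is eliminated: Opt1 beats it against every remaining row (U: 5>1, M: 7>4, D: 9>2).
Among the remaining strategies, none is strictly dominated by another pure strategy of the same player, so the elimination stops.
Surviving strategies — Firm A: {U, M, D}; Firm B: {Opt1, Opt2}.

U, M, D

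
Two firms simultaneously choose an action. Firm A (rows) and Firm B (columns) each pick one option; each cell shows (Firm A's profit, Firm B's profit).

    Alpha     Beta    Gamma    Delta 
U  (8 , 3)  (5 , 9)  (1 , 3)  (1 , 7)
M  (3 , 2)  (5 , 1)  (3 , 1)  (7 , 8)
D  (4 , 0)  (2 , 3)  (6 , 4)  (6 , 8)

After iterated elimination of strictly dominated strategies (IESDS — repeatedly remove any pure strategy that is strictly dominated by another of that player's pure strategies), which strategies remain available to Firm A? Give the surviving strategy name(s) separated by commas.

Firm B's strategy Alpha is strictly dominated by Delta (U: 7>3, M: 8>2, D: 8>0) and is removed.
Firm B's strategy Gamma is strictly dominated by Delta (U: 7>3, M: 8>1, D: 8>4) and is removed.
Firm A's strategy D is strictly dominated by M (Beta: 5>2, Delta: 7>6) and is removed.
Among the remaining strategies, none is strictly dominated by another pure strategy of the same player, so the elimination stops.
Surviving strategies — Firm A: {U, M}; Firm B: {Beta, Delta}.

U, M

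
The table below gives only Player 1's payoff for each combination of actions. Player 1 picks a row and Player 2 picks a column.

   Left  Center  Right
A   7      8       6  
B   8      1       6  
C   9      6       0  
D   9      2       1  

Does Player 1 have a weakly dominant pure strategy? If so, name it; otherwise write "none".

none

A fails to dominate B at Left (7<8).
B fails to dominate A at Center (1<8).
C fails to dominate A at Center (6<8).
D fails to dominate A at Center (2<8).
No single strategy dominates all the others.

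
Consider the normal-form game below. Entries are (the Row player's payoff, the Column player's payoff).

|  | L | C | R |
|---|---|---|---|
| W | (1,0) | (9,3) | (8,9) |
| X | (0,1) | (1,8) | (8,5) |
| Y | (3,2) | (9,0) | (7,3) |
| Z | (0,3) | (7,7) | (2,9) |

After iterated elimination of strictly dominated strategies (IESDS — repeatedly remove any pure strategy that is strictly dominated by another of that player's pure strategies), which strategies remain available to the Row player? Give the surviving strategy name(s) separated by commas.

W, X, Y

Row Z is eliminated: W beats it against every remaining column (L: 1>0, C: 9>7, R: 8>2).
The Column player's strategy L is strictly dominated by R (W: 9>0, X: 5>1, Y: 3>2) and is removed.
Among the remaining strategies, none is strictly dominated by another pure strategy of the same player, so the elimination stops.
Surviving strategies — the Row player: {W, X, Y}; the Column player: {C, R}.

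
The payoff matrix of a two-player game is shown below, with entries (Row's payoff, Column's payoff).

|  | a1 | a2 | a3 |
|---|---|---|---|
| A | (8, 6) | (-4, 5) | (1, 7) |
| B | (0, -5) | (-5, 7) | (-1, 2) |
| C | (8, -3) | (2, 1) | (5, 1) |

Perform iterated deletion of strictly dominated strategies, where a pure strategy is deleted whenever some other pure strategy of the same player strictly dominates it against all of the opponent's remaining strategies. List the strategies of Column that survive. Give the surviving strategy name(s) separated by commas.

a2, a3

Row's strategy B is strictly dominated by A (a1: 8>0, a2: -4>-5, a3: 1>-1) and is removed.
Column a1 is eliminated: a3 beats it against every remaining row (A: 7>6, C: 1>-3).
Row A is eliminated: C beats it against every remaining column (a2: 2>-4, a3: 5>1).
Among the remaining strategies, none is strictly dominated by another pure strategy of the same player, so the elimination stops.
Surviving strategies — Row: {C}; Column: {a2, a3}.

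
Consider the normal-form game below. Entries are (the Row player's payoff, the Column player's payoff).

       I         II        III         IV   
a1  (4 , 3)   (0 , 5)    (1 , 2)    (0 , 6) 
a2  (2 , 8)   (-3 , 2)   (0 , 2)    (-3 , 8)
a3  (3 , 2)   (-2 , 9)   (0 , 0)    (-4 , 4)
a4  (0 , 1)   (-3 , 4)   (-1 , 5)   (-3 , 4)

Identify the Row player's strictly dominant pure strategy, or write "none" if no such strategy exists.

a1 vs a2: I: 4>2, II: 0>-3, III: 1>0, IV: 0>-3.
a1 vs a3: I: 4>3, II: 0>-2, III: 1>0, IV: 0>-4.
a1 vs a4: I: 4>0, II: 0>-3, III: 1>-1, IV: 0>-3.
a1 strictly beats every other strategy against every opponent action, so it is strictly dominant.

a1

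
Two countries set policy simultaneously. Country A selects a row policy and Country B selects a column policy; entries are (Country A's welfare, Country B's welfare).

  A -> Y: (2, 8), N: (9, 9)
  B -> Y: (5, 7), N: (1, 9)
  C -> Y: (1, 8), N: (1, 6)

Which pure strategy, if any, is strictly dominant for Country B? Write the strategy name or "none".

none

Y fails to dominate N at A (8<9).
N fails to dominate Y at C (6<8).
No single strategy dominates all the others.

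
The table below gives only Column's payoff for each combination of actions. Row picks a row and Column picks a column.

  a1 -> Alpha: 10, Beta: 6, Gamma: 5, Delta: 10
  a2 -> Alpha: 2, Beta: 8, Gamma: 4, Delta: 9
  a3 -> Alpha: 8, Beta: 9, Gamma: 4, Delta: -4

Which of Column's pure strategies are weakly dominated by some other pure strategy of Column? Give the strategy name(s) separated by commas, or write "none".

Gamma

Alpha: no other strategy beats it everywhere (Beta at a1 (10>6); Gamma at a1 (10>5); Delta at a3 (8>-4)).
Nothing dominates Beta: Alpha at a2 (8>2); Gamma at a1 (6>5); Delta at a3 (9>-4).
Gamma is weakly dominated by Beta (a1: 6>5, a2: 8>4, a3: 9>4).
Delta is not dominated — it holds its own against Alpha at a2 (9>2); Beta at a1 (10>6); Gamma at a1 (10>5).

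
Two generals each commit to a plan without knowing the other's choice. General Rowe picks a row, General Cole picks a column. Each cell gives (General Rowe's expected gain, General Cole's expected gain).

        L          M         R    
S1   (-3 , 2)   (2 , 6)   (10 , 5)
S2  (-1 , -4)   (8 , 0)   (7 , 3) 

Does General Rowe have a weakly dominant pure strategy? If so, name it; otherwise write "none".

none

S1 fails to dominate S2 at L (-3<-1).
S2 fails to dominate S1 at R (7<10).
No single strategy dominates all the others.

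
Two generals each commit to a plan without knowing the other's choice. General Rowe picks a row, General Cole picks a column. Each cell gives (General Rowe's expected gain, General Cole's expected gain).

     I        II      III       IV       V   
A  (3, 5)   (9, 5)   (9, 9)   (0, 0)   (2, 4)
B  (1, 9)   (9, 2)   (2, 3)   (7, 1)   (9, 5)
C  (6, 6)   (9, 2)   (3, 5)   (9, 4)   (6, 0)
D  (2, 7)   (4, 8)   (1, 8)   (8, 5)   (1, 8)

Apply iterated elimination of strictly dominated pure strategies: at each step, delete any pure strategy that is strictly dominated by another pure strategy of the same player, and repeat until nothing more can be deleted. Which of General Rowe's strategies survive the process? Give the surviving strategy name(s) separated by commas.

Row D is eliminated: C beats it against every remaining column (I: 6>2, II: 9>4, III: 3>1, IV: 9>8, V: 6>1).
Column II is eliminated: III beats it against every remaining row (A: 9>5, B: 3>2, C: 5>2).
Column IV is eliminated: I beats it against every remaining row (A: 5>0, B: 9>1, C: 6>4).
For General Cole, I strictly dominates V on the remaining rows (A: 5>4, B: 9>5, C: 6>0); eliminate V.
Row B is eliminated: A beats it against every remaining column (I: 3>1, III: 9>2).
Among the remaining strategies, none is strictly dominated by another pure strategy of the same player, so the elimination stops.
Surviving strategies — General Rowe: {A, C}; General Cole: {I, III}.

A, C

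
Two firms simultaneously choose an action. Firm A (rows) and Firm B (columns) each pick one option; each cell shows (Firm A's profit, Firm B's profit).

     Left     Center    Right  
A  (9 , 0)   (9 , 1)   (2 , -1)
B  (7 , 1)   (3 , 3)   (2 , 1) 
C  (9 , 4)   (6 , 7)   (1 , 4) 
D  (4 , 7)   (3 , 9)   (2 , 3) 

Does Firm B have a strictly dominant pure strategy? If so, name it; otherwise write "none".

Center vs Left: A: 1>0, B: 3>1, C: 7>4, D: 9>7.
Center vs Right: A: 1>-1, B: 3>1, C: 7>4, D: 9>3.
Center strictly beats every other strategy against every opponent action, so it is strictly dominant.

Center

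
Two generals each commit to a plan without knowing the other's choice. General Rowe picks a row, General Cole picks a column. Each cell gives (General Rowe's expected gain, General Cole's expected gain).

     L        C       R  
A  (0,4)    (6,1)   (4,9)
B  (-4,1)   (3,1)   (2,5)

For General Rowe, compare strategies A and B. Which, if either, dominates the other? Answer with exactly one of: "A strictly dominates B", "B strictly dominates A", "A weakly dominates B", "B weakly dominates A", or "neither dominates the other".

A strictly dominates B

Compare A to B across each opponent action: L: 0>-4, C: 6>3, R: 4>2.
Every comparison favours A, so A strictly dominates B.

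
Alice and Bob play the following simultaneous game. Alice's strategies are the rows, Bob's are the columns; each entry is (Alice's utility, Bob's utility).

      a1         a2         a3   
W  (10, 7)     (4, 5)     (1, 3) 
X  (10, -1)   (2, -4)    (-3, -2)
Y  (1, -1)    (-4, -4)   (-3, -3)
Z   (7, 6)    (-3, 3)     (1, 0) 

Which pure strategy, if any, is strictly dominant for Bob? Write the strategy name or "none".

a1

a1 vs a2: W: 7>5, X: -1>-4, Y: -1>-4, Z: 6>3.
a1 vs a3: W: 7>3, X: -1>-2, Y: -1>-3, Z: 6>0.
a1 strictly beats every other strategy against every opponent action, so it is strictly dominant.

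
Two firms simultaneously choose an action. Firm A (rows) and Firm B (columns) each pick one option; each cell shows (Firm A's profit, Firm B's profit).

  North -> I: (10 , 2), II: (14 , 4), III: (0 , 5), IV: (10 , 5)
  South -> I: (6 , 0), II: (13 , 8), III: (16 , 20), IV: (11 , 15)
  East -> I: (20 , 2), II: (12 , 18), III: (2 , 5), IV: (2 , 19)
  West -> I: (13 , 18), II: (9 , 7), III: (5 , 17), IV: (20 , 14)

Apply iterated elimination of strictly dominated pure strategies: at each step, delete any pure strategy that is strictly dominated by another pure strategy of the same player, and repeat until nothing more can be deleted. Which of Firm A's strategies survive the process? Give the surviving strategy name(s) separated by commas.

South, East, West

Column II is eliminated: IV beats it against every remaining row (North: 5>4, South: 15>8, East: 19>18, West: 14>7).
Firm A's strategy North is strictly dominated by West (I: 13>10, III: 5>0, IV: 20>10) and is removed.
Among the remaining strategies, none is strictly dominated by another pure strategy of the same player, so the elimination stops.
Surviving strategies — Firm A: {South, East, West}; Firm B: {I, III, IV}.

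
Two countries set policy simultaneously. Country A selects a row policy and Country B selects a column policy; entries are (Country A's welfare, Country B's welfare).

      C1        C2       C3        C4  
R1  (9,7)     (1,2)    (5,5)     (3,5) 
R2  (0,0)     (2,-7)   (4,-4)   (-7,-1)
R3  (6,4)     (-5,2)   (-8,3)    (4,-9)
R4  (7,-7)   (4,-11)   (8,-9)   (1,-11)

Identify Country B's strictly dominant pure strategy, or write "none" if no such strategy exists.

C1 vs C2: R1: 7>2, R2: 0>-7, R3: 4>2, R4: -7>-11.
C1 vs C3: R1: 7>5, R2: 0>-4, R3: 4>3, R4: -7>-9.
C1 vs C4: R1: 7>5, R2: 0>-1, R3: 4>-9, R4: -7>-11.
C1 strictly beats every other strategy against every opponent action, so it is strictly dominant.

C1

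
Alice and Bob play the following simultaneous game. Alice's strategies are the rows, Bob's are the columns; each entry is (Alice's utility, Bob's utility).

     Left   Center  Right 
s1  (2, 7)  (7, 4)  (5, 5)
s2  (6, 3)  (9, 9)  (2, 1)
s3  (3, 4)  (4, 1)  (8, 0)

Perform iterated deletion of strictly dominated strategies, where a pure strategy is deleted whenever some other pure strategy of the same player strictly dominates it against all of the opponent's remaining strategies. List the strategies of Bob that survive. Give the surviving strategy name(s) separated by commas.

Center

For Bob, Left strictly dominates Right on the remaining rows (s1: 7>5, s2: 3>1, s3: 4>0); eliminate Right.
Row s1 is eliminated: s2 beats it against every remaining column (Left: 6>2, Center: 9>7).
Row s3 is eliminated: s2 beats it against every remaining column (Left: 6>3, Center: 9>4).
For Bob, Center strictly dominates Left on the remaining rows (s2: 9>3); eliminate Left.
Among the remaining strategies, none is strictly dominated by another pure strategy of the same player, so the elimination stops.
Surviving strategies — Alice: {s2}; Bob: {Center}.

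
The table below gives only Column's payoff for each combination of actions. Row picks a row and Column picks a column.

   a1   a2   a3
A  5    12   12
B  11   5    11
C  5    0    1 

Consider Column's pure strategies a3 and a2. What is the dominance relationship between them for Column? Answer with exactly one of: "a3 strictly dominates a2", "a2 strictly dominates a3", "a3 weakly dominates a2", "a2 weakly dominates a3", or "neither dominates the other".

a3 weakly dominates a2

Compare a3 to a2 across each choice by Row: A: 12=12, B: 11>5, C: 1>0.
a3 is at least as good everywhere and strictly better somewhere (tied only at A), so a3 weakly but not strictly dominates a2.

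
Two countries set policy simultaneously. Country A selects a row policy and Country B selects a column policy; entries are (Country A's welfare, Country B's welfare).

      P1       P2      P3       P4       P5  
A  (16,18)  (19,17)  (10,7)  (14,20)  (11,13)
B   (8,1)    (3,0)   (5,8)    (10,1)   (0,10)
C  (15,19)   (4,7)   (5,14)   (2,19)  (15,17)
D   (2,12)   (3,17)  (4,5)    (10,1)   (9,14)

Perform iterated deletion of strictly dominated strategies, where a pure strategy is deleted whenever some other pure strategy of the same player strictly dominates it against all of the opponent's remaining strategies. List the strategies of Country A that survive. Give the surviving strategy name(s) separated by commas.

A

Row B is eliminated: A beats it against every remaining column (P1: 16>8, P2: 19>3, P3: 10>5, P4: 14>10, P5: 11>0).
Country A's strategy D is strictly dominated by A (P1: 16>2, P2: 19>3, P3: 10>4, P4: 14>10, P5: 11>9) and is removed.
Column P2 is eliminated: P1 beats it against every remaining row (A: 18>17, C: 19>7).
Column P3 is eliminated: P1 beats it against every remaining row (A: 18>7, C: 19>14).
Column P5 is eliminated: P1 beats it against every remaining row (A: 18>13, C: 19>17).
Country A's strategy C is strictly dominated by A (P1: 16>15, P4: 14>2) and is removed.
Column P1 is eliminated: P4 beats it against every remaining row (A: 20>18).
Among the remaining strategies, none is strictly dominated by another pure strategy of the same player, so the elimination stops.
Surviving strategies — Country A: {A}; Country B: {P4}.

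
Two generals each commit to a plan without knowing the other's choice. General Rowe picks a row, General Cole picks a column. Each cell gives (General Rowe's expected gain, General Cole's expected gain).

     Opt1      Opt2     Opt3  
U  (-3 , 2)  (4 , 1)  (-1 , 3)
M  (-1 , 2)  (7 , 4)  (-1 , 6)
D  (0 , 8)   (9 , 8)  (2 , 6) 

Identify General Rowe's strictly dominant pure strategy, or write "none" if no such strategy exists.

D

D vs U: Opt1: 0>-3, Opt2: 9>4, Opt3: 2>-1.
D vs M: Opt1: 0>-1, Opt2: 9>7, Opt3: 2>-1.
D strictly beats every other strategy against every opponent action, so it is strictly dominant.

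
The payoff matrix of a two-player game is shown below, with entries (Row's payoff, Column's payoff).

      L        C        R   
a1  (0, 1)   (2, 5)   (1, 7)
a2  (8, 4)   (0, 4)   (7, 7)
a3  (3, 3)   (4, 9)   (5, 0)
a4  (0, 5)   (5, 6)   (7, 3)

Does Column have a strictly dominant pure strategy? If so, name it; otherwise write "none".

L fails to dominate C at a1 (1<5).
C fails to dominate L at a2 (4=4).
R fails to dominate L at a3 (0<3).
No single strategy dominates all the others.

none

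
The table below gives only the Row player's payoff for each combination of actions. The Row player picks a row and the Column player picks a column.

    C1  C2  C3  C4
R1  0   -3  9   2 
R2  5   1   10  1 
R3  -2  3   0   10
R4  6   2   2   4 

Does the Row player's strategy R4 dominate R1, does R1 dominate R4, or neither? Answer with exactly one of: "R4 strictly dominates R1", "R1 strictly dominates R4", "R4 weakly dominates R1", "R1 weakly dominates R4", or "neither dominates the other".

Compare R4 to R1 across each opponent action: C1: 6>0, C2: 2>-3, C3: 2<9, C4: 4>2.
R4 does better at C1, C2, C4 but worse at C3; neither strategy dominates the other.

neither dominates the other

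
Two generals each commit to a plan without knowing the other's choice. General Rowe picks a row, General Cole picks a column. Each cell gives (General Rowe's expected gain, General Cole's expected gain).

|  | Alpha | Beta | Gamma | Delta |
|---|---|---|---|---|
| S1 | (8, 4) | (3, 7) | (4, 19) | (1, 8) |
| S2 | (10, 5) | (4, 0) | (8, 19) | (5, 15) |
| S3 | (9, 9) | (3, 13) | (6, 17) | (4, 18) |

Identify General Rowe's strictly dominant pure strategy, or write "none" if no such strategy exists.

S2 vs S1: Alpha: 10>8, Beta: 4>3, Gamma: 8>4, Delta: 5>1.
S2 vs S3: Alpha: 10>9, Beta: 4>3, Gamma: 8>6, Delta: 5>4.
S2 strictly beats every other strategy against every opponent action, so it is strictly dominant.

S2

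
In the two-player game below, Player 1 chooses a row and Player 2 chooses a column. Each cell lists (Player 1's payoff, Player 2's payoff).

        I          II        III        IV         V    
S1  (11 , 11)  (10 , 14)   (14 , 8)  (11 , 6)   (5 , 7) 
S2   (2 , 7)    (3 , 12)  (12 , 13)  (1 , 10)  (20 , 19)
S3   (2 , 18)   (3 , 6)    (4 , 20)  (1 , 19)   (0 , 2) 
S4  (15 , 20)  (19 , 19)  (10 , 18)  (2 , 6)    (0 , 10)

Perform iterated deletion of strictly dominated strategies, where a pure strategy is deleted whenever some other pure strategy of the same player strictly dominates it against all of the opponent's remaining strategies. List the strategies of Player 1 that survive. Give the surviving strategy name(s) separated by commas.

S1, S2, S4

Player 1's strategy S3 is strictly dominated by S1 (I: 11>2, II: 10>3, III: 14>4, IV: 11>1, V: 5>0) and is removed.
Player 2's strategy IV is strictly dominated by II (S1: 14>6, S2: 12>10, S4: 19>6) and is removed.
Among the remaining strategies, none is strictly dominated by another pure strategy of the same player, so the elimination stops.
Surviving strategies — Player 1: {S1, S2, S4}; Player 2: {I, II, III, V}.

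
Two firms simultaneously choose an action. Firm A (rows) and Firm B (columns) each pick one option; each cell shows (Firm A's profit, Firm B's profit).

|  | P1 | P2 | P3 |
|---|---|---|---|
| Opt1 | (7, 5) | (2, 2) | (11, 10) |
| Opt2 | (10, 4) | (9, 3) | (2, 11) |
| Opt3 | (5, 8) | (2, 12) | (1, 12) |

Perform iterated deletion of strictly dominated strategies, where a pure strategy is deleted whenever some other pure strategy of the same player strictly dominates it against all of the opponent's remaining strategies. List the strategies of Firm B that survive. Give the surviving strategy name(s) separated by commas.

For Firm A, Opt2 strictly dominates Opt3 on the remaining columns (P1: 10>5, P2: 9>2, P3: 2>1); eliminate Opt3.
For Firm B, P3 strictly dominates P1 on the remaining rows (Opt1: 10>5, Opt2: 11>4); eliminate P1.
For Firm B, P3 strictly dominates P2 on the remaining rows (Opt1: 10>2, Opt2: 11>3); eliminate P2.
Firm A's strategy Opt2 is strictly dominated by Opt1 (P3: 11>2) and is removed.
Among the remaining strategies, none is strictly dominated by another pure strategy of the same player, so the elimination stops.
Surviving strategies — Firm A: {Opt1}; Firm B: {P3}.

P3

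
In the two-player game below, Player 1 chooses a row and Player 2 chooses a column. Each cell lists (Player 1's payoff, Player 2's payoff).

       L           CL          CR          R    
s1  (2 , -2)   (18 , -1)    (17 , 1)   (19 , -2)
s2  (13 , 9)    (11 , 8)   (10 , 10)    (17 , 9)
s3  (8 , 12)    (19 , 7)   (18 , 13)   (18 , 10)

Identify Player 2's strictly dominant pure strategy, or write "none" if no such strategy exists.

CR

CR vs L: s1: 1>-2, s2: 10>9, s3: 13>12.
CR vs CL: s1: 1>-1, s2: 10>8, s3: 13>7.
CR vs R: s1: 1>-2, s2: 10>9, s3: 13>10.
CR strictly beats every other strategy against every opponent action, so it is strictly dominant.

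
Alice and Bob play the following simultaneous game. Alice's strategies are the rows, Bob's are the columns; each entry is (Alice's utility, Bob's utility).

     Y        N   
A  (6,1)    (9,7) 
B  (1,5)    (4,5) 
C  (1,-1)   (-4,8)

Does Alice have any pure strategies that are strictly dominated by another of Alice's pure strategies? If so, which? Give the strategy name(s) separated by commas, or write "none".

A: no other strategy beats it everywhere (B at Y (6>1); C at Y (6>1)).
B: dominated, since A does at least as well everywhere (Y: 6>1, N: 9>4).
A strictly dominates C — Y: 6>1, N: 9>-4.

B, C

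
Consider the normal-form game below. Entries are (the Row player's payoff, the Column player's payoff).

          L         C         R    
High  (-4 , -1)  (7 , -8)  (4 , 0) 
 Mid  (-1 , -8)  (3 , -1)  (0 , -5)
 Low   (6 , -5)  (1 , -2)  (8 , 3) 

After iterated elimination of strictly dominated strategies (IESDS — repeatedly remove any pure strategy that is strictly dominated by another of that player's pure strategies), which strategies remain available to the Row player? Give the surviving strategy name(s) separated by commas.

Column L is eliminated: R beats it against every remaining row (High: 0>-1, Mid: -5>-8, Low: 3>-5).
Row Mid is eliminated: High beats it against every remaining column (C: 7>3, R: 4>0).
For the Column player, R strictly dominates C on the remaining rows (High: 0>-8, Low: 3>-2); eliminate C.
The Row player's strategy High is strictly dominated by Low (R: 8>4) and is removed.
Among the remaining strategies, none is strictly dominated by another pure strategy of the same player, so the elimination stops.
Surviving strategies — the Row player: {Low}; the Column player: {R}.

Low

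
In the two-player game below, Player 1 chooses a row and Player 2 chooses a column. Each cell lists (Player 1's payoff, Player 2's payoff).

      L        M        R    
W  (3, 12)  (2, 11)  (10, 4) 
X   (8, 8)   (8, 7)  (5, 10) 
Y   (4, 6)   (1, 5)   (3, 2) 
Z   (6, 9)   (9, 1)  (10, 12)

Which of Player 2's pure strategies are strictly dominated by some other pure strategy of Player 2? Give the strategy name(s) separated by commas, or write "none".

L is not dominated — it holds its own against M at W (12>11); R at W (12>4).
M is strictly dominated by L (W: 12>11, X: 8>7, Y: 6>5, Z: 9>1).
Nothing dominates R: L at X (10>8); M at X (10>7).

M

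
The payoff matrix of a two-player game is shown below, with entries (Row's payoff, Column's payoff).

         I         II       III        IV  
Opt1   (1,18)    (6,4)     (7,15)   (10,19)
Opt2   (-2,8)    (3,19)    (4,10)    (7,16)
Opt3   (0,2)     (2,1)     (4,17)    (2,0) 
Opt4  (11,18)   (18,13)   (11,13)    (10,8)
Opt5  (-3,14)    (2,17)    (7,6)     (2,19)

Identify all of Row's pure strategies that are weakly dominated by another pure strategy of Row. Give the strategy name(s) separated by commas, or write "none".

Opt1 is weakly dominated by Opt4 (I: 11>1, II: 18>6, III: 11>7, IV: 10=10).
Opt2: dominated, since Opt1 does at least as well everywhere (I: 1>-2, II: 6>3, III: 7>4, IV: 10>7).
Opt1 weakly dominates Opt3 — I: 1>0, II: 6>2, III: 7>4, IV: 10>2.
Opt4 is not dominated — it holds its own against Opt1 at I (11>1); Opt2 at I (11>-2); Opt3 at I (11>0); Opt5 at I (11>-3).
Opt5: dominated, since Opt1 does at least as well everywhere (I: 1>-3, II: 6>2, III: 7=7, IV: 10>2).

Opt1, Opt2, Opt3, Opt5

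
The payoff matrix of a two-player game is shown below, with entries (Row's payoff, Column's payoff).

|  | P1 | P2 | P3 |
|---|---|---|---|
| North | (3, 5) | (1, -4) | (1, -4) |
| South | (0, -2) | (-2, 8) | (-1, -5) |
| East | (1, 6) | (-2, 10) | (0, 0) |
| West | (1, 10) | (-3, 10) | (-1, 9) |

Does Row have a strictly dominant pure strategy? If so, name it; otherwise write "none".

North

North vs South: P1: 3>0, P2: 1>-2, P3: 1>-1.
North vs East: P1: 3>1, P2: 1>-2, P3: 1>0.
North vs West: P1: 3>1, P2: 1>-3, P3: 1>-1.
North strictly beats every other strategy against every opponent action, so it is strictly dominant.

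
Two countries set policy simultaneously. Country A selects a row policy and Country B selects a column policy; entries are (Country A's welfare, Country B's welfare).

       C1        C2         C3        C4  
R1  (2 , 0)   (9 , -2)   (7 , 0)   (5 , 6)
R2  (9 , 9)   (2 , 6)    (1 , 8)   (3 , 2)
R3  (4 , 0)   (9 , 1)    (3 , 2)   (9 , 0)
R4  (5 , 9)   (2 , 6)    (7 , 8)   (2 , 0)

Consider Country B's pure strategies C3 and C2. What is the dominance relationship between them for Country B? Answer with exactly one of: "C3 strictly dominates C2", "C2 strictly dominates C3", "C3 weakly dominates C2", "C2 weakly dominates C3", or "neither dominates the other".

Compare C3 to C2 across each choice by Country A: R1: 0>-2, R2: 8>6, R3: 2>1, R4: 8>6.
Every comparison favours C3, so C3 strictly dominates C2.

C3 strictly dominates C2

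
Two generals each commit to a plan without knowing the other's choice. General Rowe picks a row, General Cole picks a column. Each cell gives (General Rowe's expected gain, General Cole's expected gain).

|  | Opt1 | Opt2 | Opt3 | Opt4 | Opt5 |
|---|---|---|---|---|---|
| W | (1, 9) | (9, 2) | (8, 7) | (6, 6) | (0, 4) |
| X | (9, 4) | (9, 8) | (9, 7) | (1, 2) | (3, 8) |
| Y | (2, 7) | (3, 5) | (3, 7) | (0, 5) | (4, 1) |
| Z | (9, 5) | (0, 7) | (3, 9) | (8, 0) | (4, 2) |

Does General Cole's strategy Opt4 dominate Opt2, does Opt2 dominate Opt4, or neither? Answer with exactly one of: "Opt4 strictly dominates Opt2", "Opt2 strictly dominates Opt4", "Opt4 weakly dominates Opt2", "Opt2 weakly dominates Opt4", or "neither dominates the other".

Compare Opt4 to Opt2 across each opponent action: W: 6>2, X: 2<8, Y: 5=5, Z: 0<7.
Opt4 does better at W but worse at X, Z; neither strategy dominates the other.

neither dominates the other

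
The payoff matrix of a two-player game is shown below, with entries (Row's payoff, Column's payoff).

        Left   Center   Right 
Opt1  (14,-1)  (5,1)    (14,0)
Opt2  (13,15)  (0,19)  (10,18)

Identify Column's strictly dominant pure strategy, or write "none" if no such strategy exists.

Center

Center vs Left: Opt1: 1>-1, Opt2: 19>15.
Center vs Right: Opt1: 1>0, Opt2: 19>18.
Center strictly beats every other strategy against every opponent action, so it is strictly dominant.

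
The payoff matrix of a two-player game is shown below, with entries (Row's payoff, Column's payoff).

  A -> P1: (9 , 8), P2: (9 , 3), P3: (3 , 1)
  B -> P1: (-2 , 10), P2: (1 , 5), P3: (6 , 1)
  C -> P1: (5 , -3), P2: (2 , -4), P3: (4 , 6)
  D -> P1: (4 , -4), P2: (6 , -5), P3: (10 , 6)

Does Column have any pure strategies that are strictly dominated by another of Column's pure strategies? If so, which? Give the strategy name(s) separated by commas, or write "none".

P2

P1: no other strategy beats it everywhere (P2 at A (8>3); P3 at A (8>1)).
P1 strictly dominates P2 — A: 8>3, B: 10>5, C: -3>-4, D: -4>-5.
P3: no other strategy beats it everywhere (P1 at C (6>-3); P2 at C (6>-4)).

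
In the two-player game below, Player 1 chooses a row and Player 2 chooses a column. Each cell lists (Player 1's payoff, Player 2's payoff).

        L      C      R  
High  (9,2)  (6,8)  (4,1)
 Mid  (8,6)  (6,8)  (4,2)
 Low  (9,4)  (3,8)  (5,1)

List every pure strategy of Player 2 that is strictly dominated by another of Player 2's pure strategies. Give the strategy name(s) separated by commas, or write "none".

L, R

L: dominated, since C does at least as well everywhere (High: 8>2, Mid: 8>6, Low: 8>4).
C: no other strategy beats it everywhere (L at High (8>2); R at High (8>1)).
R: dominated, since L does at least as well everywhere (High: 2>1, Mid: 6>2, Low: 4>1).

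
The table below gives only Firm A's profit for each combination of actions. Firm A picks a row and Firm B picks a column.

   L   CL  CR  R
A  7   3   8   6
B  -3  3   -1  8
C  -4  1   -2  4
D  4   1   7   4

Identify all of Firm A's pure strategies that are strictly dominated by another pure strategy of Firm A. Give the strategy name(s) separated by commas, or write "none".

A is not dominated — it holds its own against B at L (7>-3); C at L (7>-4); D at L (7>4).
B is not dominated — it holds its own against A at CL (3=3); C at L (-3>-4); D at CL (3>1).
C is strictly dominated by A (L: 7>-4, CL: 3>1, CR: 8>-2, R: 6>4).
D: dominated, since A does at least as well everywhere (L: 7>4, CL: 3>1, CR: 8>7, R: 6>4).

C, D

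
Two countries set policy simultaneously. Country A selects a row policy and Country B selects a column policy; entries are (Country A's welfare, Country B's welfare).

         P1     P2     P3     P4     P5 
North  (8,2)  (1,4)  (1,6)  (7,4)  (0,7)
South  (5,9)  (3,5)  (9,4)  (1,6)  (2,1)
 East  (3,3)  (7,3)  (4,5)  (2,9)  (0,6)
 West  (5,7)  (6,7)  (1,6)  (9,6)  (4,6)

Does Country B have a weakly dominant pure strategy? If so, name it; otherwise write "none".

none

P1 fails to dominate P2 at North (2<4).
P2 fails to dominate P1 at South (5<9).
P3 fails to dominate P1 at South (4<9).
P4 fails to dominate P1 at South (6<9).
P5 fails to dominate P1 at South (1<9).
No single strategy dominates all the others.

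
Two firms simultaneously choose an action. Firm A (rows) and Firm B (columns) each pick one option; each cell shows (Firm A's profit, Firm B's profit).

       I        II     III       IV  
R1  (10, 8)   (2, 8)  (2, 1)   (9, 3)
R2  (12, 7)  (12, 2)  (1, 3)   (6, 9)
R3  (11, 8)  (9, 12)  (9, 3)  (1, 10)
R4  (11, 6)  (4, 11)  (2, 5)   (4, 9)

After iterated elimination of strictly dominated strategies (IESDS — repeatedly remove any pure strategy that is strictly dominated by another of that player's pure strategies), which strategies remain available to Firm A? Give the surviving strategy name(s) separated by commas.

R1, R2

Column III is eliminated: I beats it against every remaining row (R1: 8>1, R2: 7>3, R3: 8>3, R4: 6>5).
For Firm A, R2 strictly dominates R3 on the remaining columns (I: 12>11, II: 12>9, IV: 6>1); eliminate R3.
Firm A's strategy R4 is strictly dominated by R2 (I: 12>11, II: 12>4, IV: 6>4) and is removed.
Among the remaining strategies, none is strictly dominated by another pure strategy of the same player, so the elimination stops.
Surviving strategies — Firm A: {R1, R2}; Firm B: {I, II, IV}.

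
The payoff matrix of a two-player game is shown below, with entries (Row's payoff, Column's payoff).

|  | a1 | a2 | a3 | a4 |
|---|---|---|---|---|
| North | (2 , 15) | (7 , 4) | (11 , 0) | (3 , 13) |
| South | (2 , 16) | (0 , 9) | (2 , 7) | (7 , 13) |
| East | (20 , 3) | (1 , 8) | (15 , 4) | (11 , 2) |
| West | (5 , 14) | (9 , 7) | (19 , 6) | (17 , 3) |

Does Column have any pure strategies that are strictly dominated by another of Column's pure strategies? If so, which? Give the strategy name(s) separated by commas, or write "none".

a3, a4

a1: no other strategy beats it everywhere (a2 at North (15>4); a3 at North (15>0); a4 at North (15>13)).
Nothing dominates a2: a1 at East (8>3); a3 at North (4>0); a4 at East (8>2).
a3: dominated, since a2 does at least as well everywhere (North: 4>0, South: 9>7, East: 8>4, West: 7>6).
a4: dominated, since a1 does at least as well everywhere (North: 15>13, South: 16>13, East: 3>2, West: 14>3).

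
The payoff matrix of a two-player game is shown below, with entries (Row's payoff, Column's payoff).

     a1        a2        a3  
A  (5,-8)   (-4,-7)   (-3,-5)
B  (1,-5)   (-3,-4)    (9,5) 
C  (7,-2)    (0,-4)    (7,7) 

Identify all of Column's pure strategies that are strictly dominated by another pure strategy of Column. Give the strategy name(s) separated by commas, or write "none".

a1, a2

a3 strictly dominates a1 — A: -5>-8, B: 5>-5, C: 7>-2.
a3 strictly dominates a2 — A: -5>-7, B: 5>-4, C: 7>-4.
a3 is not dominated — it holds its own against a1 at A (-5>-8); a2 at A (-5>-7).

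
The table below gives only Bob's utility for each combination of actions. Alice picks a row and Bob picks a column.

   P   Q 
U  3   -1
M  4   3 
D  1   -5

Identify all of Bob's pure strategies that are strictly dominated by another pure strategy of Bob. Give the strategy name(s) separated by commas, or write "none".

Nothing dominates P: Q at U (3>-1).
Q is strictly dominated by P (U: 3>-1, M: 4>3, D: 1>-5).

Q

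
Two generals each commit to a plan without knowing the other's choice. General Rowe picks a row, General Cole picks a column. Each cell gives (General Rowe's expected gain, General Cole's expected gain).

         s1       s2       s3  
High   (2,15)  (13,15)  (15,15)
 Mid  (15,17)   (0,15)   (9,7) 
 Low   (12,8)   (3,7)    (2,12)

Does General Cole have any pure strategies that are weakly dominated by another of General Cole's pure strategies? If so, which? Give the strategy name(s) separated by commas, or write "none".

s1 is not dominated — it holds its own against s2 at Mid (17>15); s3 at Mid (17>7).
s1 weakly dominates s2 — High: 15=15, Mid: 17>15, Low: 8>7.
Nothing dominates s3: s1 at Low (12>8); s2 at Low (12>7).

s2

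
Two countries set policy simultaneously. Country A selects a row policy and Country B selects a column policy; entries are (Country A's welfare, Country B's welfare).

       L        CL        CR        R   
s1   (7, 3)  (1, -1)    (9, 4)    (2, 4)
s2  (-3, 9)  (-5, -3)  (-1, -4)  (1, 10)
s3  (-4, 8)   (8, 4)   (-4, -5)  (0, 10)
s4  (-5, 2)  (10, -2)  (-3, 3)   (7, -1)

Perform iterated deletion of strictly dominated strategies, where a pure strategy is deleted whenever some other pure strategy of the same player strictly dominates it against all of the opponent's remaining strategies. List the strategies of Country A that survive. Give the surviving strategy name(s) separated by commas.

Country A's strategy s2 is strictly dominated by s1 (L: 7>-3, CL: 1>-5, CR: 9>-1, R: 2>1) and is removed.
Column CL is eliminated: L beats it against every remaining row (s1: 3>-1, s3: 8>4, s4: 2>-2).
For Country A, s1 strictly dominates s3 on the remaining columns (L: 7>-4, CR: 9>-4, R: 2>0); eliminate s3.
Country B's strategy L is strictly dominated by CR (s1: 4>3, s4: 3>2) and is removed.
Among the remaining strategies, none is strictly dominated by another pure strategy of the same player, so the elimination stops.
Surviving strategies — Country A: {s1, s4}; Country B: {CR, R}.

s1, s4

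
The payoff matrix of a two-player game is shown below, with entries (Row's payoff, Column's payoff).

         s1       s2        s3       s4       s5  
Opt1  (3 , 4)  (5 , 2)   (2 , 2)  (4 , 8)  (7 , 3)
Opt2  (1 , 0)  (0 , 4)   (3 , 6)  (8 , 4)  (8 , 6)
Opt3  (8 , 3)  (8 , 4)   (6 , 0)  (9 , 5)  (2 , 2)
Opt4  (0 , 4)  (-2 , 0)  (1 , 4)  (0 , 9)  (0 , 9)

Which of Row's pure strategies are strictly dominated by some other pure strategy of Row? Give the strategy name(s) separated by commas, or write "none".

Opt1 is not dominated — it holds its own against Opt2 at s1 (3>1); Opt3 at s5 (7>2); Opt4 at s1 (3>0).
Opt2: no other strategy beats it everywhere (Opt1 at s3 (3>2); Opt3 at s5 (8>2); Opt4 at s1 (1>0)).
Opt3 is not dominated — it holds its own against Opt1 at s1 (8>3); Opt2 at s1 (8>1); Opt4 at s1 (8>0).
Opt1 strictly dominates Opt4 — s1: 3>0, s2: 5>-2, s3: 2>1, s4: 4>0, s5: 7>0.

Opt4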